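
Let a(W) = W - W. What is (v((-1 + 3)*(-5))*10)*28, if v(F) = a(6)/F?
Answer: 0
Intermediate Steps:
a(W) = 0
v(F) = 0 (v(F) = 0/F = 0)
(v((-1 + 3)*(-5))*10)*28 = (0*10)*28 = 0*28 = 0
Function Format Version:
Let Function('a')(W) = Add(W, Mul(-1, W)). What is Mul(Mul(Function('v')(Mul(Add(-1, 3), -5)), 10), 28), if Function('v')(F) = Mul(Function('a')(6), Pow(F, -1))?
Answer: 0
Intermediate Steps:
Function('a')(W) = 0
Function('v')(F) = 0 (Function('v')(F) = Mul(0, Pow(F, -1)) = 0)
Mul(Mul(Function('v')(Mul(Add(-1, 3), -5)), 10), 28) = Mul(Mul(0, 10), 28) = Mul(0, 28) = 0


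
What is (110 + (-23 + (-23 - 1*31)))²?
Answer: 1089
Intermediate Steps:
(110 + (-23 + (-23 - 1*31)))² = (110 + (-23 + (-23 - 31)))² = (110 + (-23 - 54))² = (110 - 77)² = 33² = 1089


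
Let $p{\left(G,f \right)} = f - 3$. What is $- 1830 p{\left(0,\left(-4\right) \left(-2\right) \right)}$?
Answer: $-9150$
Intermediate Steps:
$p{\left(G,f \right)} = -3 + f$
$- 1830 p{\left(0,\left(-4\right) \left(-2\right) \right)} = - 1830 \left(-3 - -8\right) = - 1830 \left(-3 + 8\right) = \left(-1830\right) 5 = -9150$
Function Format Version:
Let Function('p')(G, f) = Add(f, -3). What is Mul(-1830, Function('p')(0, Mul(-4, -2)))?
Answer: -9150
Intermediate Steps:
Function('p')(G, f) = Add(-3, f)
Mul(-1830, Function('p')(0, Mul(-4, -2))) = Mul(-1830, Add(-3, Mul(-4, -2))) = Mul(-1830, Add(-3, 8)) = Mul(-1830, 5) = -9150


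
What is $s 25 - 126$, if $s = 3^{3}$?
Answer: $549$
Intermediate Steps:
$s = 27$
$s 25 - 126 = 27 \cdot 25 - 126 = 675 - 126 = 549$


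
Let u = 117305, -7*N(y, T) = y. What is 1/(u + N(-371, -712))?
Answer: 1/117358 ≈ 8.5209e-6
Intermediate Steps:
N(y, T) = -y/7
1/(u + N(-371, -712)) = 1/(117305 - 1/7*(-371)) = 1/(117305 + 53) = 1/117358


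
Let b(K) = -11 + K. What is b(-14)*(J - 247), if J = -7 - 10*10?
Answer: 8850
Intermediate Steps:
J = -107 (J = -7 - 100 = -107)
b(-14)*(J - 247) = (-11 - 14)*(-107 - 247) = -25*(-354) = 8850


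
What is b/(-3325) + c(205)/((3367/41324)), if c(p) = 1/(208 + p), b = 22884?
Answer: -4526346352/660521225 ≈ -6.8527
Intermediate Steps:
b/(-3325) + c(205)/((3367/41324)) = 22884/(-3325) + 1/((208 + 205)*((3367/41324))) = 22884*(-1/3325) + 1/(413*((3367*(1/41324)))) = -22884/3325 + 1/(413*(3367/41324)) = -22884/3325 + (1/413)*(41324/3367) = -22884/3325 + 41324/1390571 = -4526346352/660521225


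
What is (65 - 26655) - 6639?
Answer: -33229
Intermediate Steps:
(65 - 26655) - 6639 = -26590 - 6639 = -33229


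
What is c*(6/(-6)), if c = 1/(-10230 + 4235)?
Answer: 1/5995 ≈ 0.00016681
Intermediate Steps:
c = -1/5995 (c = 1/(-5995) = -1/5995 ≈ -0.00016681)
c*(6/(-6)) = -6/(5995*(-6)) = -6*(-1)/(5995*6) = -1/5995*(-1) = 1/5995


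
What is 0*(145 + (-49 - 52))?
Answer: 0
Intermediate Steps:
0*(145 + (-49 - 52)) = 0*(145 - 101) = 0*44 = 0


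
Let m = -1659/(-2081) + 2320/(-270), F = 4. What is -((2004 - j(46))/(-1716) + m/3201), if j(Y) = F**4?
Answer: 2387404730/2338109631 ≈ 1.0211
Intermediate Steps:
j(Y) = 256 (j(Y) = 4**4 = 256)
m = -437999/56187 (m = -1659*(-1/2081) + 2320*(-1/270) = 1659/2081 - 232/27 = -437999/56187 ≈ -7.7954)
-((2004 - j(46))/(-1716) + m/3201) = -((2004 - 1*256)/(-1716) - 437999/56187/3201) = -((2004 - 256)*(-1/1716) - 437999/56187*1/3201) = -(1748*(-1/1716) - 437999/179854587) = -(-437/429 - 437999/179854587) = -1*(-2387404730/2338109631) = 2387404730/2338109631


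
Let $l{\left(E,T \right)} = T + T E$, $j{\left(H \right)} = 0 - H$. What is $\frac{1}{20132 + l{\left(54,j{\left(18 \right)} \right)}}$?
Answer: $\frac{1}{19142} \approx 5.2241 \cdot 10^{-5}$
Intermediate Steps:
$j{\left(H \right)} = - H$
$l{\left(E,T \right)} = T + E T$
$\frac{1}{20132 + l{\left(54,j{\left(18 \right)} \right)}} = \frac{1}{20132 + \left(-1\right) 18 \left(1 + 54\right)} = \frac{1}{20132 - 990} = \frac{1}{19142}$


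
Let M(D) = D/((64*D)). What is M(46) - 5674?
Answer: -363135/64 ≈ -5674.0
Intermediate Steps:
M(D) = 1/64 (M(D) = D*(1/(64*D)) = 1/64)
M(46) - 5674 = 1/64 - 5674 = -363135/64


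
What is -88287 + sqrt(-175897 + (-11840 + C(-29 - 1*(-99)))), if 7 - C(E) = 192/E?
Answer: -88287 + I*sqrt(229972610)/35 ≈ -88287.0 + 433.28*I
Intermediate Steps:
C(E) = 7 - 192/E
-88287 + sqrt(-175897 + (-11840 + C(-29 - 1*(-99)))) = -88287 + sqrt(-175897 + (-11840 + (7 - 192/(-29 - 1*(-99))))) = -88287 + sqrt(-175897 + (-11840 + (7 - 192/(-29 + 99)))) = -88287 + sqrt(-175897 + (-11840 + (7 - 192/70))) = -88287 + sqrt(-175897 + (-11840 + (7 - 192*1/70))) = -88287 + sqrt(-175897 + (-11840 + (7 - 96/35))) = -88287 + sqrt(-175897 + (-11840 + 149/35)) = -88287 + sqrt(-175897 - 414251/35) = -88287 + sqrt(-6570646/35) = -88287 + I*sqrt(229972610)/35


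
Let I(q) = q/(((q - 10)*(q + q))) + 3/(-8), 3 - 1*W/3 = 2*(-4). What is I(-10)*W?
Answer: -66/5 ≈ -13.200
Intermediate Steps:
W = 33 (W = 9 - 6*(-4) = 9 - 3*(-8) = 9 + 24 = 33)
I(q) = -3/8 + 1/(2*(-10 + q)) (I(q) = q/(((-10 + q)*(2*q))) + 3*(-1/8) = q/((2*q*(-10 + q))) - 3/8 = q*(1/(2*q*(-10 + q))) - 3/8 = 1/(2*(-10 + q)) - 3/8 = -3/8 + 1/(2*(-10 + q)))
I(-10)*W = ((34 - 3*(-10))/(8*(-10 - 10)))*33 = ((1/8)*(34 + 30)/(-20))*33 = ((1/8)*(-1/20)*64)*33 = -2/5*33 = -66/5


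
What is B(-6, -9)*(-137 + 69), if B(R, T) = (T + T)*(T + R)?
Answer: -18360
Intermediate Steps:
B(R, T) = 2*T*(R + T) (B(R, T) = (2*T)*(R + T) = 2*T*(R + T))
B(-6, -9)*(-137 + 69) = (2*(-9)*(-6 - 9))*(-137 + 69) = (2*(-9)*(-15))*(-68) = 270*(-68) = -18360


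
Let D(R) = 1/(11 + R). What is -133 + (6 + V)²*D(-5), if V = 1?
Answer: -749/6 ≈ -124.83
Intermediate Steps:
-133 + (6 + V)²*D(-5) = -133 + (6 + 1)²/(11 - 5) = -133 + 7²/6 = -133 + 49*(⅙) = -133 + 49/6 = -749/6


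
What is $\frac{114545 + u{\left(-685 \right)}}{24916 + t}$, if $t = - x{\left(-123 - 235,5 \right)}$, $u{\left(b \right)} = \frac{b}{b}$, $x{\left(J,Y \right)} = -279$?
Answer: $\frac{114546}{25195} \approx 4.5464$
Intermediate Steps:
$u{\left(b \right)} = 1$
$t = 279$ ($t = \left(-1\right) \left(-279\right) = 279$)
$\frac{114545 + u{\left(-685 \right)}}{24916 + t} = \frac{114545 + 1}{24916 + 279} = \frac{114546}{25195}$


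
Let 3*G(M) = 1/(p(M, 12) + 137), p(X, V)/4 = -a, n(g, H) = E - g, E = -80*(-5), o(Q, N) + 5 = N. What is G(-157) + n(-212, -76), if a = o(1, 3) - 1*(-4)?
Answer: 236845/387 ≈ 612.00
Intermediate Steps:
o(Q, N) = -5 + N
E = 400
n(g, H) = 400 - g
a = 2 (a = (-5 + 3) - 1*(-4) = -2 + 4 = 2)
p(X, V) = -8 (p(X, V) = 4*(-1*2) = 4*(-2) = -8)
G(M) = 1/387 (G(M) = 1/(3*(-8 + 137)) = (⅓)/129 = (⅓)*(1/129) = 1/387)
G(-157) + n(-212, -76) = 1/387 + (400 - 1*(-212)) = 1/387 + (400 + 212) = 1/387 + 612 = 236845/387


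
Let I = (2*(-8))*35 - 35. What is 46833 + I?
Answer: 46238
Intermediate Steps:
I = -595 (I = -16*35 - 35 = -560 - 35 = -595)
46833 + I = 46833 - 595 = 46238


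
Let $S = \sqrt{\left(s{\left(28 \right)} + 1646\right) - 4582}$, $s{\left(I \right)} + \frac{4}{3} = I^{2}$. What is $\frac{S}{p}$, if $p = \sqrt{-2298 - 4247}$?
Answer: $\frac{2 \sqrt{4389}}{231} \approx 0.57359$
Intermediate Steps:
$s{\left(I \right)} = - \frac{4}{3} + I^{2}$
$S = \frac{2 i \sqrt{4845}}{3}$ ($S = \sqrt{\left(\left(- \frac{4}{3} + 28^{2}\right) + 1646\right) - 4582} = \sqrt{\left(\left(- \frac{4}{3} + 784\right) + 1646\right) - 4582} = \sqrt{\left(\frac{2348}{3} + 1646\right) - 4582} = \sqrt{\frac{7286}{3} - 4582} = \sqrt{- \frac{6460}{3}} = \frac{2 i \sqrt{4845}}{3} \approx 46.404 i$)
$p = i \sqrt{6545}$ ($p = \sqrt{-6545} = i \sqrt{6545} \approx 80.901 i$)
$\frac{S}{p} = \frac{\frac{2}{3} i \sqrt{4845}}{i \sqrt{6545}} = \frac{2 i \sqrt{4845}}{3} \left(- \frac{i \sqrt{6545}}{6545}\right) = \frac{2 \sqrt{4389}}{231}$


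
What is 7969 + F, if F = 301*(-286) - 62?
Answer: -78179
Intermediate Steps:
F = -86148 (F = -86086 - 62 = -86148)
7969 + F = 7969 - 86148 = -78179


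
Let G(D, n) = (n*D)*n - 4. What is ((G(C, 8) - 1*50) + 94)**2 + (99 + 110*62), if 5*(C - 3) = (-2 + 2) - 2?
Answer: 1237999/25 ≈ 49520.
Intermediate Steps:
C = 13/5 (C = 3 + ((-2 + 2) - 2)/5 = 3 + (0 - 2)/5 = 3 + (1/5)*(-2) = 3 - 2/5 = 13/5 ≈ 2.6000)
G(D, n) = -4 + D*n**2 (G(D, n) = (D*n)*n - 4 = D*n**2 - 4 = -4 + D*n**2)
((G(C, 8) - 1*50) + 94)**2 + (99 + 110*62) = (((-4 + (13/5)*8**2) - 1*50) + 94)**2 + (99 + 110*62) = (((-4 + (13/5)*64) - 50) + 94)**2 + (99 + 6820) = (((-4 + 832/5) - 50) + 94)**2 + 6919 = ((812/5 - 50) + 94)**2 + 6919 = (562/5 + 94)**2 + 6919 = (1032/5)**2 + 6919 = 1065024/25 + 6919 = 1237999/25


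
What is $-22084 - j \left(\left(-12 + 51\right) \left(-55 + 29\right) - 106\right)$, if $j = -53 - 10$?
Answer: $-92644$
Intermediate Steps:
$j = -63$
$-22084 - j \left(\left(-12 + 51\right) \left(-55 + 29\right) - 106\right) = -22084 - - 63 \left(\left(-12 + 51\right) \left(-55 + 29\right) - 106\right) = -22084 - - 63 \left(39 \left(-26\right) - 106\right) = -22084 - - 63 \left(-1014 - 106\right) = -22084 - \left(-63\right) \left(-1120\right) = -22084 - 70560 = -92644$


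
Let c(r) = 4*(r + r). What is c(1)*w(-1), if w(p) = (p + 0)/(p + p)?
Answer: 4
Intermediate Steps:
c(r) = 8*r (c(r) = 4*(2*r) = 8*r)
w(p) = ½ (w(p) = p/((2*p)) = p*(1/(2*p)) = ½)
c(1)*w(-1) = (8*1)*(½) = 8*(½) = 4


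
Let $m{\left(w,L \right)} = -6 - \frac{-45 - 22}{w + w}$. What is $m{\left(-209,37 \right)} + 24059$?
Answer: $\frac{10054087}{418} \approx 24053.0$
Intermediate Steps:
$m{\left(w,L \right)} = -6 + \frac{67}{2 w}$ ($m{\left(w,L \right)} = -6 - - \frac{67}{2 w} = -6 + \frac{67}{2 w}$)
$m{\left(-209,37 \right)} + 24059 = \left(-6 + \frac{67}{2 \left(-209\right)}\right) + 24059 = \left(-6 + \frac{67}{2} \left(- \frac{1}{209}\right)\right) + 24059 = \left(-6 - \frac{67}{418}\right) + 24059 = - \frac{2575}{418} + 24059 = \frac{10054087}{418}$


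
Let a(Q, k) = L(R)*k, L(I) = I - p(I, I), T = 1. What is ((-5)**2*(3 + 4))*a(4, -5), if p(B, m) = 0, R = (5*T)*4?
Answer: -17500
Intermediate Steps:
R = 20 (R = (5*1)*4 = 5*4 = 20)
L(I) = I (L(I) = I - 1*0 = I + 0 = I)
a(Q, k) = 20*k
((-5)**2*(3 + 4))*a(4, -5) = ((-5)**2*(3 + 4))*(20*(-5)) = (25*7)*(-100) = 175*(-100) = -17500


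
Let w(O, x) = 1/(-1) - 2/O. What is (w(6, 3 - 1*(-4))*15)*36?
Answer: -720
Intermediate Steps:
w(O, x) = -1 - 2/O (w(O, x) = 1*(-1) - 2/O = -1 - 2/O)
(w(6, 3 - 1*(-4))*15)*36 = (((-2 - 1*6)/6)*15)*36 = (((-2 - 6)/6)*15)*36 = (((1/6)*(-8))*15)*36 = -4/3*15*36 = -20*36 = -720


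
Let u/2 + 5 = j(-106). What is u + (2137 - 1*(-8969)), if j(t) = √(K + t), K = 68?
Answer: 11096 + 2*I*√38 ≈ 11096.0 + 12.329*I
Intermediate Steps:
j(t) = √(68 + t)
u = -10 + 2*I*√38 (u = -10 + 2*√(68 - 106) = -10 + 2*√(-38) = -10 + 2*(I*√38) = -10 + 2*I*√38 ≈ -10.0 + 12.329*I)
u + (2137 - 1*(-8969)) = (-10 + 2*I*√38) + (2137 - 1*(-8969)) = (-10 + 2*I*√38) + (2137 + 8969) = (-10 + 2*I*√38) + 11106 = 11096 + 2*I*√38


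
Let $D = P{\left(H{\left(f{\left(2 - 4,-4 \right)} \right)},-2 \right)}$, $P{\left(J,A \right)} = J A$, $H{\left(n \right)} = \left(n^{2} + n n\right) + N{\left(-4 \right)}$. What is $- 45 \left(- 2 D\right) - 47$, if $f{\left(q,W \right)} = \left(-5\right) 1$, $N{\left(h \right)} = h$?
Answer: $-8327$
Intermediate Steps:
$f{\left(q,W \right)} = -5$
$H{\left(n \right)} = -4 + 2 n^{2}$ ($H{\left(n \right)} = \left(n^{2} + n n\right) - 4 = \left(n^{2} + n^{2}\right) - 4 = 2 n^{2} - 4 = -4 + 2 n^{2}$)
$P{\left(J,A \right)} = A J$
$D = -92$ ($D = - 2 \left(-4 + 2 \left(-5\right)^{2}\right) = - 2 \left(-4 + 2 \cdot 25\right) = - 2 \left(-4 + 50\right) = \left(-2\right) 46 = -92$)
$- 45 \left(- 2 D\right) - 47 = - 45 \left(\left(-2\right) \left(-92\right)\right) - 47 = \left(-45\right) 184 - 47 = -8280 - 47 = -8327$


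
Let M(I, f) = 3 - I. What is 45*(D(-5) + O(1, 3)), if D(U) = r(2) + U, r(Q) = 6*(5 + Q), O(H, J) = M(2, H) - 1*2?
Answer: 1620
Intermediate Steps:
O(H, J) = -1 (O(H, J) = (3 - 1*2) - 1*2 = (3 - 2) - 2 = 1 - 2 = -1)
r(Q) = 30 + 6*Q
D(U) = 42 + U (D(U) = (30 + 6*2) + U = (30 + 12) + U = 42 + U)
45*(D(-5) + O(1, 3)) = 45*((42 - 5) - 1) = 45*(37 - 1) = 45*36 = 1620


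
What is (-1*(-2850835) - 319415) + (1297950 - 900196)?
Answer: 2929174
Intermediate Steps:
(-1*(-2850835) - 319415) + (1297950 - 900196) = (2850835 - 319415) + 397754 = 2531420 + 397754 = 2929174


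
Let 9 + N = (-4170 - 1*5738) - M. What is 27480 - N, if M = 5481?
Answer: 42878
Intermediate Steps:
N = -15398 (N = -9 + ((-4170 - 1*5738) - 1*5481) = -9 + ((-4170 - 5738) - 5481) = -9 + (-9908 - 5481) = -9 - 15389 = -15398)
27480 - N = 27480 - 1*(-15398) = 27480 + 15398 = 42878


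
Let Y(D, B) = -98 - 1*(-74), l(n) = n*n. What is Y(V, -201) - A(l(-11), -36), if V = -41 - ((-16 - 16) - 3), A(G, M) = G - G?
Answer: -24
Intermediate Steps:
l(n) = n**2
A(G, M) = 0
V = -6 (V = -41 - (-32 - 3) = -41 - 1*(-35) = -41 + 35 = -6)
Y(D, B) = -24 (Y(D, B) = -98 + 74 = -24)
Y(V, -201) - A(l(-11), -36) = -24 - 1*0 = -24 + 0 = -24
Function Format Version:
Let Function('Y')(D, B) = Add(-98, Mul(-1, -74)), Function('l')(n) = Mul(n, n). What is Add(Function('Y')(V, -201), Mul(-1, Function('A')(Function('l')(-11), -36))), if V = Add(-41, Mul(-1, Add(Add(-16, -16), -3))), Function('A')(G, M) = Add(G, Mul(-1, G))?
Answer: -24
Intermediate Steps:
Function('l')(n) = Pow(n, 2)
Function('A')(G, M) = 0
V = -6 (V = Add(-41, Mul(-1, Add(-32, -3))) = Add(-41, Mul(-1, -35)) = Add(-41, 35) = -6)
Function('Y')(D, B) = -24 (Function('Y')(D, B) = Add(-98, 74) = -24)
Add(Function('Y')(V, -201), Mul(-1, Function('A')(Function('l')(-11), -36))) = Add(-24, Mul(-1, 0)) = Add(-24, 0) = -24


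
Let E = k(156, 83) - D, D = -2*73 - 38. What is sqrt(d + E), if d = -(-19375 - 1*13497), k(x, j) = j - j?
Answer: 4*sqrt(2066) ≈ 181.81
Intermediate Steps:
k(x, j) = 0
D = -184 (D = -146 - 38 = -184)
d = 32872 (d = -(-19375 - 13497) = -1*(-32872) = 32872)
E = 184 (E = 0 - 1*(-184) = 0 + 184 = 184)
sqrt(d + E) = sqrt(32872 + 184) = sqrt(33056) = 4*sqrt(2066)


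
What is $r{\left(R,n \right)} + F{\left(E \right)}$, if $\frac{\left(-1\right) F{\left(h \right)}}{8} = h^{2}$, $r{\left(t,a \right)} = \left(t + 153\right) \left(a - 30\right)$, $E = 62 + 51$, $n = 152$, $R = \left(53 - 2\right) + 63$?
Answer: $-69578$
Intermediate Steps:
$R = 114$ ($R = 51 + 63 = 114$)
$E = 113$
$r{\left(t,a \right)} = \left(-30 + a\right) \left(153 + t\right)$ ($r{\left(t,a \right)} = \left(153 + t\right) \left(-30 + a\right) = \left(-30 + a\right) \left(153 + t\right)$)
$F{\left(h \right)} = - 8 h^{2}$
$r{\left(R,n \right)} + F{\left(E \right)} = \left(-4590 - 3420 + 153 \cdot 152 + 152 \cdot 114\right) - 8 \cdot 113^{2} = \left(-4590 - 3420 + 23256 + 17328\right) - 102152 = 32574 - 102152 = -69578$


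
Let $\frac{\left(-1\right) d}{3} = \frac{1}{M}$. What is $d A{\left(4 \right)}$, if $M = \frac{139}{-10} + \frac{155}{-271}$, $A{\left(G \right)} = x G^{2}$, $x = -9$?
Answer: $- \frac{390240}{13073} \approx -29.851$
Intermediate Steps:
$A{\left(G \right)} = - 9 G^{2}$
$M = - \frac{39219}{2710}$ ($M = 139 \left(- \frac{1}{10}\right) + 155 \left(- \frac{1}{271}\right) = - \frac{139}{10} - \frac{155}{271} = - \frac{39219}{2710} \approx -14.472$)
$d = \frac{2710}{13073}$ ($d = - \frac{3}{- \frac{39219}{2710}} = \left(-3\right) \left(- \frac{2710}{39219}\right) = \frac{2710}{13073} \approx 0.2073$)
$d A{\left(4 \right)} = \frac{2710 \left(- 9 \cdot 4^{2}\right)}{13073} = \frac{2710 \left(\left(-9\right) 16\right)}{13073} = \frac{2710}{13073} \left(-144\right) = - \frac{390240}{13073}$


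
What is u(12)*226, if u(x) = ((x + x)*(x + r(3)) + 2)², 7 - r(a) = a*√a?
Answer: 50921416 - 14905152*√3 ≈ 2.5105e+7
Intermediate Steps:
r(a) = 7 - a^(3/2) (r(a) = 7 - a*√a = 7 - a^(3/2))
u(x) = (2 + 2*x*(7 + x - 3*√3))² (u(x) = ((x + x)*(x + (7 - 3^(3/2))) + 2)² = ((2*x)*(x + (7 - 3*√3)) + 2)² = ((2*x)*(7 + x - 3*√3) + 2)² = (2*x*(7 + x - 3*√3) + 2)² = (2 + 2*x*(7 + x - 3*√3))²)
u(12)*226 = (4*(1 + 12² + 12*(7 - 3*√3))²)*226 = (4*(1 + 144 + (84 - 36*√3))²)*226 = (4*(229 - 36*√3)²)*226 = 904*(229 - 36*√3)²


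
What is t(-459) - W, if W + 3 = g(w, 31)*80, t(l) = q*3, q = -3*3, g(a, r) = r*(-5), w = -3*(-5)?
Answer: 12376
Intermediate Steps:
w = 15
g(a, r) = -5*r
q = -9
t(l) = -27 (t(l) = -9*3 = -27)
W = -12403 (W = -3 - 5*31*80 = -3 - 155*80 = -3 - 12400 = -12403)
t(-459) - W = -27 - 1*(-12403) = -27 + 12403 = 12376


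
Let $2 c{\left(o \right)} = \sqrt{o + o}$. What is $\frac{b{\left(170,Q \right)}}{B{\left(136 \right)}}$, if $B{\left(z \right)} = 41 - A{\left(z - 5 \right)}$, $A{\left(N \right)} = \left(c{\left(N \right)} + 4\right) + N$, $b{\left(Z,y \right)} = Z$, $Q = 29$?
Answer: $- \frac{31960}{17541} + \frac{170 \sqrt{262}}{17541} \approx -1.6651$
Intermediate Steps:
$c{\left(o \right)} = \frac{\sqrt{2} \sqrt{o}}{2}$ ($c{\left(o \right)} = \frac{\sqrt{o + o}}{2} = \frac{\sqrt{2 o}}{2} = \frac{\sqrt{2} \sqrt{o}}{2}$)
$A{\left(N \right)} = 4 + N + \frac{\sqrt{2} \sqrt{N}}{2}$ ($A{\left(N \right)} = \left(\frac{\sqrt{2} \sqrt{N}}{2} + 4\right) + N = \left(4 + \frac{\sqrt{2} \sqrt{N}}{2}\right) + N = 4 + N + \frac{\sqrt{2} \sqrt{N}}{2}$)
$B{\left(z \right)} = 42 - z - \frac{\sqrt{2} \sqrt{-5 + z}}{2}$ ($B{\left(z \right)} = 41 - \left(4 + \left(z - 5\right) + \frac{\sqrt{2} \sqrt{z - 5}}{2}\right) = 41 - \left(4 + \left(-5 + z\right) + \frac{\sqrt{2} \sqrt{-5 + z}}{2}\right) = 41 - \left(-1 + z + \frac{\sqrt{2} \sqrt{-5 + z}}{2}\right) = 42 - z - \frac{\sqrt{2} \sqrt{-5 + z}}{2}$)
$\frac{b{\left(170,Q \right)}}{B{\left(136 \right)}} = \frac{170}{42 - 136 - \frac{\sqrt{-10 + 2 \cdot 136}}{2}} = \frac{170}{42 - 136 - \frac{\sqrt{-10 + 272}}{2}} = \frac{170}{42 - 136 - \frac{\sqrt{262}}{2}} = \frac{170}{-94 - \frac{\sqrt{262}}{2}}$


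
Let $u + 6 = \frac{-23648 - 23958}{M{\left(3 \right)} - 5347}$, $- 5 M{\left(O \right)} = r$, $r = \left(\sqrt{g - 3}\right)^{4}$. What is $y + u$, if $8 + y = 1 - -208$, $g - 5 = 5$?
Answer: $\frac{2730455}{13392} \approx 203.89$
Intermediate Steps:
$g = 10$ ($g = 5 + 5 = 10$)
$r = 49$ ($r = \left(\sqrt{10 - 3}\right)^{4} = \left(\sqrt{7}\right)^{4} = 49$)
$M{\left(O \right)} = - \frac{49}{5}$ ($M{\left(O \right)} = \left(- \frac{1}{5}\right) 49 = - \frac{49}{5}$)
$u = \frac{38663}{13392}$ ($u = -6 + \frac{-23648 - 23958}{- \frac{49}{5} - 5347} = -6 - \frac{47606}{- \frac{26784}{5}} = -6 - - \frac{119015}{13392} = -6 + \frac{119015}{13392} = \frac{38663}{13392} \approx 2.887$)
$y = 201$ ($y = -8 + \left(1 - -208\right) = -8 + \left(1 + 208\right) = -8 + 209 = 201$)
$y + u = 201 + \frac{38663}{13392} = \frac{2730455}{13392}$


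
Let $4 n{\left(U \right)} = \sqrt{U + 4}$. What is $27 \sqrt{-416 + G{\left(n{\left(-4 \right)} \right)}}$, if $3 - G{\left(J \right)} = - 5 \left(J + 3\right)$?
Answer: $27 i \sqrt{398} \approx 538.65 i$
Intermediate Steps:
$n{\left(U \right)} = \frac{\sqrt{4 + U}}{4}$ ($n{\left(U \right)} = \frac{\sqrt{U + 4}}{4} = \frac{\sqrt{4 + U}}{4}$)
$G{\left(J \right)} = 18 + 5 J$ ($G{\left(J \right)} = 3 - - 5 \left(J + 3\right) = 3 - - 5 \left(3 + J\right) = 3 - \left(-15 - 5 J\right) = 3 + \left(15 + 5 J\right) = 18 + 5 J$)
$27 \sqrt{-416 + G{\left(n{\left(-4 \right)} \right)}} = 27 \sqrt{-416 + \left(18 + 5 \frac{\sqrt{4 - 4}}{4}\right)} = 27 \sqrt{-416 + \left(18 + 5 \frac{\sqrt{0}}{4}\right)} = 27 \sqrt{-416 + \left(18 + 5 \cdot \frac{1}{4} \cdot 0\right)} = 27 \sqrt{-416 + \left(18 + 5 \cdot 0\right)} = 27 \sqrt{-416 + \left(18 + 0\right)} = 27 \sqrt{-416 + 18} = 27 \sqrt{-398} = 27 i \sqrt{398}$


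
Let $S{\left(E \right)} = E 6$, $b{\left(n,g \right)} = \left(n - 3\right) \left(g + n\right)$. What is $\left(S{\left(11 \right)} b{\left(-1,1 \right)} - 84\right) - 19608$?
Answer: $-19692$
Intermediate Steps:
$b{\left(n,g \right)} = \left(-3 + n\right) \left(g + n\right)$
$S{\left(E \right)} = 6 E$
$\left(S{\left(11 \right)} b{\left(-1,1 \right)} - 84\right) - 19608 = \left(6 \cdot 11 \left(\left(-1\right)^{2} - 3 - -3 + 1 \left(-1\right)\right) - 84\right) - 19608 = \left(66 \left(1 - 3 + 3 - 1\right) - 84\right) - 19608 = \left(66 \cdot 0 - 84\right) - 19608 = \left(0 - 84\right) - 19608 = -84 - 19608 = -19692$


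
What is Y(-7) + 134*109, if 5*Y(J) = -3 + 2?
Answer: 73029/5 ≈ 14606.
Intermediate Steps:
Y(J) = -1/5 (Y(J) = (-3 + 2)/5 = (1/5)*(-1) = -1/5)
Y(-7) + 134*109 = -1/5 + 134*109 = -1/5 + 14606 = 73029/5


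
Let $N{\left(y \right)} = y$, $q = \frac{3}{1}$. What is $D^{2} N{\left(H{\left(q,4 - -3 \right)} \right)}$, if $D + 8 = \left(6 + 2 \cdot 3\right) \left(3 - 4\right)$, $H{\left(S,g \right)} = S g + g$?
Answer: $11200$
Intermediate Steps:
$q = 3$ ($q = 3 \cdot 1 = 3$)
$H{\left(S,g \right)} = g + S g$
$D = -20$ ($D = -8 + \left(6 + 2 \cdot 3\right) \left(3 - 4\right) = -8 + \left(6 + 6\right) \left(-1\right) = -8 + 12 \left(-1\right) = -8 - 12 = -20$)
$D^{2} N{\left(H{\left(q,4 - -3 \right)} \right)} = \left(-20\right)^{2} \left(4 - -3\right) \left(1 + 3\right) = 400 \left(4 + 3\right) 4 = 400 \cdot 7 \cdot 4 = 400 \cdot 28 = 11200$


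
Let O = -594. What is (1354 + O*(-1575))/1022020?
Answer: 234226/255505 ≈ 0.91672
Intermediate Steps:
(1354 + O*(-1575))/1022020 = (1354 - 594*(-1575))/1022020 = (1354 + 935550)*(1/1022020) = 936904*(1/1022020) = 234226/255505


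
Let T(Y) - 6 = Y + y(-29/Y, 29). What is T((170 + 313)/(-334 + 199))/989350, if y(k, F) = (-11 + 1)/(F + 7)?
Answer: 193/89041500 ≈ 2.1675e-6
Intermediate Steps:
y(k, F) = -10/(7 + F)
T(Y) = 103/18 + Y (T(Y) = 6 + (Y - 10/(7 + 29)) = 6 + (Y - 10/36) = 6 + (Y - 10*1/36) = 6 + (Y - 5/18) = 6 + (-5/18 + Y) = 103/18 + Y)
T((170 + 313)/(-334 + 199))/989350 = (103/18 + (170 + 313)/(-334 + 199))/989350 = (103/18 + 483/(-135))*(1/989350) = (103/18 + 483*(-1/135))*(1/989350) = (103/18 - 161/45)*(1/989350) = (193/90)*(1/989350) = 193/89041500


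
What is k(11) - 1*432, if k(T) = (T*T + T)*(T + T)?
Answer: 2472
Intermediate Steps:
k(T) = 2*T*(T + T²) (k(T) = (T² + T)*(2*T) = (T + T²)*(2*T) = 2*T*(T + T²))
k(11) - 1*432 = 2*11²*(1 + 11) - 1*432 = 2*121*12 - 432 = 2904 - 432 = 2472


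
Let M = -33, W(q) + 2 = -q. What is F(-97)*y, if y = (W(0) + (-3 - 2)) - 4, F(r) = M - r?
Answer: -704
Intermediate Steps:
W(q) = -2 - q
F(r) = -33 - r
y = -11 (y = ((-2 - 1*0) + (-3 - 2)) - 4 = ((-2 + 0) - 5) - 4 = (-2 - 5) - 4 = -7 - 4 = -11)
F(-97)*y = (-33 - 1*(-97))*(-11) = (-33 + 97)*(-11) = 64*(-11) = -704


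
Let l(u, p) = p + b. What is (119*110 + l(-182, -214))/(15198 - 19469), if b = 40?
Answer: -12916/4271 ≈ -3.0241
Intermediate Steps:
l(u, p) = 40 + p (l(u, p) = p + 40 = 40 + p)
(119*110 + l(-182, -214))/(15198 - 19469) = (119*110 + (40 - 214))/(15198 - 19469) = (13090 - 174)/(-4271) = 12916*(-1/4271) = -12916/4271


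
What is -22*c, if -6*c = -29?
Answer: -319/3 ≈ -106.33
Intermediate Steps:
c = 29/6 (c = -1/6*(-29) = 29/6 ≈ 4.8333)
-22*c = -22*29/6 = -319/3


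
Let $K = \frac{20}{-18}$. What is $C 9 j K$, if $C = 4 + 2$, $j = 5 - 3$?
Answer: $-120$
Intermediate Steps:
$K = - \frac{10}{9}$ ($K = 20 \left(- \frac{1}{18}\right) = - \frac{10}{9} \approx -1.1111$)
$j = 2$
$C = 6$
$C 9 j K = 6 \cdot 9 \cdot 2 \left(- \frac{10}{9}\right) = 54 \cdot 2 \left(- \frac{10}{9}\right) = 108 \left(- \frac{10}{9}\right) = -120$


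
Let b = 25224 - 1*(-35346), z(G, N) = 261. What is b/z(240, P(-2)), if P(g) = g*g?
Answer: 6730/29 ≈ 232.07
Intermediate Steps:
P(g) = g²
b = 60570 (b = 25224 + 35346 = 60570)
b/z(240, P(-2)) = 60570/261 = 60570*(1/261) = 6730/29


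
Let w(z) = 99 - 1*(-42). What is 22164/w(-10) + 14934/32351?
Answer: 239711086/1520497 ≈ 157.65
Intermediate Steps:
w(z) = 141 (w(z) = 99 + 42 = 141)
22164/w(-10) + 14934/32351 = 22164/141 + 14934/32351 = 22164*(1/141) + 14934*(1/32351) = 7388/47 + 14934/32351 = 239711086/1520497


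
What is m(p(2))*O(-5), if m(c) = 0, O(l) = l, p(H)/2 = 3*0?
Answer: 0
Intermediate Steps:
p(H) = 0 (p(H) = 2*(3*0) = 2*0 = 0)
m(p(2))*O(-5) = 0*(-5) = 0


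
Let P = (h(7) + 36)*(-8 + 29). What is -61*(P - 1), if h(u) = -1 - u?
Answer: -35807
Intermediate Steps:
P = 588 (P = ((-1 - 1*7) + 36)*(-8 + 29) = ((-1 - 7) + 36)*21 = (-8 + 36)*21 = 28*21 = 588)
-61*(P - 1) = -61*(588 - 1) = -61*587 = -35807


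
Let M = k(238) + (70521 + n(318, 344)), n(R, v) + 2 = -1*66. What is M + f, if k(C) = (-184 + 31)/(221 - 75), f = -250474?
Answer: -26283219/146 ≈ -1.8002e+5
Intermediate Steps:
n(R, v) = -68 (n(R, v) = -2 - 1*66 = -2 - 66 = -68)
k(C) = -153/146
M = 10285985/146 (M = -153/146 + (70521 - 68) = -153/146 + 70453 = 10285985/146 ≈ 70452.)
M + f = 10285985/146 - 250474 = -26283219/146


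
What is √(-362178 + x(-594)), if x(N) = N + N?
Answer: 9*I*√4486 ≈ 602.8*I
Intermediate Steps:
x(N) = 2*N
√(-362178 + x(-594)) = √(-362178 + 2*(-594)) = √(-362178 - 1188) = √(-363366) = 9*I*√4486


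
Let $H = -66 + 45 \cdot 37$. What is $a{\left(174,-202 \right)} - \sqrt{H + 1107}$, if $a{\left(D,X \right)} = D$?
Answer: $174 - \sqrt{2706} \approx 121.98$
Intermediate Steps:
$H = 1599$ ($H = -66 + 1665 = 1599$)
$a{\left(174,-202 \right)} - \sqrt{H + 1107} = 174 - \sqrt{1599 + 1107} = 174 - \sqrt{2706}$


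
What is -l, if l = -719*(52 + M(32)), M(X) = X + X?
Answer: 83404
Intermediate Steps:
M(X) = 2*X
l = -83404 (l = -719*(52 + 2*32) = -719*(52 + 64) = -719*116 = -83404)
-l = -1*(-83404) = 83404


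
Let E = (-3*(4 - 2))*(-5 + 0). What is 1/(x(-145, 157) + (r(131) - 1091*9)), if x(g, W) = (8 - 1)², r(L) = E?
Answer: -1/9740 ≈ -0.00010267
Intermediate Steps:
E = 30 (E = -3*2*(-5) = -6*(-5) = 30)
r(L) = 30
x(g, W) = 49 (x(g, W) = 7² = 49)
1/(x(-145, 157) + (r(131) - 1091*9)) = 1/(49 + (30 - 1091*9)) = 1/(49 + (30 - 1*9819)) = 1/(49 + (30 - 9819)) = 1/(49 - 9789) = 1/(-9740) = -1/9740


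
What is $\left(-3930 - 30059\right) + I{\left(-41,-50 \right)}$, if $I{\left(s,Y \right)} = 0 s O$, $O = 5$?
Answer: $-33989$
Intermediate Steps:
$I{\left(s,Y \right)} = 0$ ($I{\left(s,Y \right)} = 0 s 5 = 0 \cdot 5 = 0$)
$\left(-3930 - 30059\right) + I{\left(-41,-50 \right)} = \left(-3930 - 30059\right) + 0 = -33989 + 0 = -33989$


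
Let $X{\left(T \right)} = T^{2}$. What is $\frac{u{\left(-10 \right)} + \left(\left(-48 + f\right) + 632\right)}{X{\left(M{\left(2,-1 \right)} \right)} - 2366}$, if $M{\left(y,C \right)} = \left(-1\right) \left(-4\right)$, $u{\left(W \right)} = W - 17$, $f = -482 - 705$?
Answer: $\frac{63}{235} \approx 0.26809$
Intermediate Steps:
$f = -1187$ ($f = -482 - 705 = -1187$)
$u{\left(W \right)} = -17 + W$ ($u{\left(W \right)} = W - 17 = -17 + W$)
$M{\left(y,C \right)} = 4$
$\frac{u{\left(-10 \right)} + \left(\left(-48 + f\right) + 632\right)}{X{\left(M{\left(2,-1 \right)} \right)} - 2366} = \frac{\left(-17 - 10\right) + \left(\left(-48 - 1187\right) + 632\right)}{4^{2} - 2366} = \frac{-27 + \left(-1235 + 632\right)}{16 - 2366} = \frac{-27 - 603}{-2350} = \left(-630\right) \left(- \frac{1}{2350}\right) = \frac{63}{235}$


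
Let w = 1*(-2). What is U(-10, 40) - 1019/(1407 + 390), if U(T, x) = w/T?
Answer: -3298/8985 ≈ -0.36706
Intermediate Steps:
w = -2
U(T, x) = -2/T
U(-10, 40) - 1019/(1407 + 390) = -2/(-10) - 1019/(1407 + 390) = -2*(-⅒) - 1019/1797 = ⅕ - 1019*1/1797 = ⅕ - 1019/1797 = -3298/8985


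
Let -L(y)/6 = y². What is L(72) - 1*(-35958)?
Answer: 4854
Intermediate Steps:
L(y) = -6*y²
L(72) - 1*(-35958) = -6*72² - 1*(-35958) = -6*5184 + 35958 = -31104 + 35958 = 4854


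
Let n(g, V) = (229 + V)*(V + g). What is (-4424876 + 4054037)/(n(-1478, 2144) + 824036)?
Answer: -370839/2404454 ≈ -0.15423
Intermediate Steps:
(-4424876 + 4054037)/(n(-1478, 2144) + 824036) = (-4424876 + 4054037)/((2144² + 229*2144 + 229*(-1478) + 2144*(-1478)) + 824036) = -370839/((4596736 + 490976 - 338462 - 3168832) + 824036) = -370839/(1580418 + 824036) = -370839/2404454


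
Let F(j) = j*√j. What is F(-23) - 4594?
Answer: -4594 - 23*I*√23 ≈ -4594.0 - 110.3*I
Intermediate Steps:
F(j) = j^(3/2)
F(-23) - 4594 = (-23)^(3/2) - 4594 = -23*I*√23 - 4594 = -4594 - 23*I*√23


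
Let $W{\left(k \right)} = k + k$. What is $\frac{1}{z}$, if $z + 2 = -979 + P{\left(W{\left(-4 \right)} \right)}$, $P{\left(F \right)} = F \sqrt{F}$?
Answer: $\frac{i}{- 981 i + 16 \sqrt{2}} \approx -0.0010188 + 2.35 \cdot 10^{-5} i$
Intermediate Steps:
$W{\left(k \right)} = 2 k$
$P{\left(F \right)} = F^{\frac{3}{2}}$
$z = -981 - 16 i \sqrt{2}$ ($z = -2 - \left(979 - \left(2 \left(-4\right)\right)^{\frac{3}{2}}\right) = -2 - \left(979 - \left(-8\right)^{\frac{3}{2}}\right) = -2 - \left(979 + 16 i \sqrt{2}\right) = -981 - 16 i \sqrt{2} \approx -981.0 - 22.627 i$)
$\frac{1}{z} = \frac{1}{-981 - 16 i \sqrt{2}}$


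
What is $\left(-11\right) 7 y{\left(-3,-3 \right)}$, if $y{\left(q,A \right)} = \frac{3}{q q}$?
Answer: $- \frac{77}{3} \approx -25.667$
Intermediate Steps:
$y{\left(q,A \right)} = \frac{3}{q^{2}}$
$\left(-11\right) 7 y{\left(-3,-3 \right)} = \left(-11\right) 7 \cdot \frac{3}{9} = - 77 \cdot 3 \cdot \frac{1}{9} = \left(-77\right) \frac{1}{3} = - \frac{77}{3}$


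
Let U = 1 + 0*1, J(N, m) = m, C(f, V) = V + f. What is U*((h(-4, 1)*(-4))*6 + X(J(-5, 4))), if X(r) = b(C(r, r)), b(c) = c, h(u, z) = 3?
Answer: -64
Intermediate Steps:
X(r) = 2*r (X(r) = r + r = 2*r)
U = 1 (U = 1 + 0 = 1)
U*((h(-4, 1)*(-4))*6 + X(J(-5, 4))) = 1*((3*(-4))*6 + 2*4) = 1*(-12*6 + 8) = 1*(-72 + 8) = 1*(-64) = -64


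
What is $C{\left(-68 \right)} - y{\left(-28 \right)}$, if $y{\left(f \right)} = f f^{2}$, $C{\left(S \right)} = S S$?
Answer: $26576$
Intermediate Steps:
$C{\left(S \right)} = S^{2}$
$y{\left(f \right)} = f^{3}$
$C{\left(-68 \right)} - y{\left(-28 \right)} = \left(-68\right)^{2} - \left(-28\right)^{3} = 4624 - -21952 = 4624 + 21952 = 26576$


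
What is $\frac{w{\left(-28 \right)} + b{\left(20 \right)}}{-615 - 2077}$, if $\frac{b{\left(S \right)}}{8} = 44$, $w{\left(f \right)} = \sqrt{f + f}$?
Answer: $- \frac{88}{673} - \frac{i \sqrt{14}}{1346} \approx -0.13076 - 0.0027798 i$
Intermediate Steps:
$w{\left(f \right)} = \sqrt{2} \sqrt{f}$ ($w{\left(f \right)} = \sqrt{2 f} = \sqrt{2} \sqrt{f}$)
$b{\left(S \right)} = 352$ ($b{\left(S \right)} = 8 \cdot 44 = 352$)
$\frac{w{\left(-28 \right)} + b{\left(20 \right)}}{-615 - 2077} = \frac{\sqrt{2} \sqrt{-28} + 352}{-615 - 2077} = \frac{\sqrt{2} \cdot 2 i \sqrt{7} + 352}{-2692} = \left(2 i \sqrt{14} + 352\right) \left(- \frac{1}{2692}\right) = \left(352 + 2 i \sqrt{14}\right) \left(- \frac{1}{2692}\right) = - \frac{88}{673} - \frac{i \sqrt{14}}{1346}$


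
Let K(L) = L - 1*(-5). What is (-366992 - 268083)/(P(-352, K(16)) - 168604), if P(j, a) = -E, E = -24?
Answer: 127015/33716 ≈ 3.7672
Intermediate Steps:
K(L) = 5 + L (K(L) = L + 5 = 5 + L)
P(j, a) = 24 (P(j, a) = -1*(-24) = 24)
(-366992 - 268083)/(P(-352, K(16)) - 168604) = (-366992 - 268083)/(24 - 168604) = -635075/(-168580) = -635075*(-1/168580) = 127015/33716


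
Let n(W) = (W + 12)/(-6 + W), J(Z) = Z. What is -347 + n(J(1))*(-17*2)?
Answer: -1293/5 ≈ -258.60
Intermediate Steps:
n(W) = (12 + W)/(-6 + W)
-347 + n(J(1))*(-17*2) = -347 + ((12 + 1)/(-6 + 1))*(-17*2) = -347 + (13/(-5))*(-34) = -347 - 1/5*13*(-34) = -347 - 13/5*(-34) = -347 + 442/5 = -1293/5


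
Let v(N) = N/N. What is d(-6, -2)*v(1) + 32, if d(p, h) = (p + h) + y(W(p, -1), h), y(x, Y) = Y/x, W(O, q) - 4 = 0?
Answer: 47/2 ≈ 23.500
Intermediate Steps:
v(N) = 1
W(O, q) = 4 (W(O, q) = 4 + 0 = 4)
d(p, h) = p + 5*h/4 (d(p, h) = (p + h) + h/4 = (h + p) + h*(¼) = (h + p) + h/4 = p + 5*h/4)
d(-6, -2)*v(1) + 32 = (-6 + (5/4)*(-2))*1 + 32 = (-6 - 5/2)*1 + 32 = -17/2*1 + 32 = -17/2 + 32 = 47/2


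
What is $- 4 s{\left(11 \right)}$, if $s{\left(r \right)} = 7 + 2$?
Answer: $-36$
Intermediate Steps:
$s{\left(r \right)} = 9$
$- 4 s{\left(11 \right)} = \left(-4\right) 9 = -36$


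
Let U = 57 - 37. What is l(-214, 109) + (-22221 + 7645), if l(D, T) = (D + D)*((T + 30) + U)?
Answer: -82628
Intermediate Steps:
U = 20
l(D, T) = 2*D*(50 + T) (l(D, T) = (D + D)*((T + 30) + 20) = (2*D)*((30 + T) + 20) = (2*D)*(50 + T) = 2*D*(50 + T))
l(-214, 109) + (-22221 + 7645) = 2*(-214)*(50 + 109) + (-22221 + 7645) = 2*(-214)*159 - 14576 = -68052 - 14576 = -82628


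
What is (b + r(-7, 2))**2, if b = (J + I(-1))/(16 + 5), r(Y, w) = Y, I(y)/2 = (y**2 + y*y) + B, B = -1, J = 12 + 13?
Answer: 1600/49 ≈ 32.653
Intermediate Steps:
J = 25
I(y) = -2 + 4*y**2 (I(y) = 2*((y**2 + y*y) - 1) = 2*((y**2 + y**2) - 1) = 2*(2*y**2 - 1) = 2*(-1 + 2*y**2) = -2 + 4*y**2)
b = 9/7 (b = (25 + (-2 + 4*(-1)**2))/(16 + 5) = (25 + (-2 + 4*1))/21 = (25 + (-2 + 4))*(1/21) = (25 + 2)*(1/21) = 27*(1/21) = 9/7 ≈ 1.2857)
(b + r(-7, 2))**2 = (9/7 - 7)**2 = (-40/7)**2 = 1600/49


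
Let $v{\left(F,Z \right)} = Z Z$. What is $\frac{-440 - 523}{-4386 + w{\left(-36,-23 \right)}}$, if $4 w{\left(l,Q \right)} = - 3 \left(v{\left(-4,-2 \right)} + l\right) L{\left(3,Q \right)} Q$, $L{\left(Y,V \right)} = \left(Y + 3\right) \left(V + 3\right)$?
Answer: $- \frac{321}{20618} \approx -0.015569$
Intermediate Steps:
$v{\left(F,Z \right)} = Z^{2}$
$L{\left(Y,V \right)} = \left(3 + V\right) \left(3 + Y\right)$ ($L{\left(Y,V \right)} = \left(3 + Y\right) \left(3 + V\right) = \left(3 + V\right) \left(3 + Y\right)$)
$w{\left(l,Q \right)} = \frac{Q \left(-12 - 3 l\right) \left(18 + 6 Q\right)}{4}$ ($w{\left(l,Q \right)} = \frac{- 3 \left(\left(-2\right)^{2} + l\right) \left(9 + 3 Q + 3 \cdot 3 + Q 3\right) Q}{4} = \frac{- 3 \left(4 + l\right) \left(9 + 3 Q + 9 + 3 Q\right) Q}{4} = \frac{\left(-12 - 3 l\right) \left(18 + 6 Q\right) Q}{4} = \frac{Q \left(-12 - 3 l\right) \left(18 + 6 Q\right)}{4}$)
$\frac{-440 - 523}{-4386 + w{\left(-36,-23 \right)}} = \frac{-440 - 523}{-4386 - - \frac{207 \left(3 - 23\right) \left(4 - 36\right)}{2}} = - \frac{963}{-4386 - \left(- \frac{207}{2}\right) \left(-20\right) \left(-32\right)} = - \frac{963}{-4386 + 66240} = - \frac{963}{61854} = \left(-963\right) \frac{1}{61854} = - \frac{321}{20618}$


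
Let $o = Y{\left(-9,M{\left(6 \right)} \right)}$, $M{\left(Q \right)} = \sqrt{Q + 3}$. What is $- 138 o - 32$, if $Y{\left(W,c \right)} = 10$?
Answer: $-1412$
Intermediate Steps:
$M{\left(Q \right)} = \sqrt{3 + Q}$
$o = 10$
$- 138 o - 32 = \left(-138\right) 10 - 32 = -1380 + \left(-39 + 7\right) = -1380 - 32 = -1412$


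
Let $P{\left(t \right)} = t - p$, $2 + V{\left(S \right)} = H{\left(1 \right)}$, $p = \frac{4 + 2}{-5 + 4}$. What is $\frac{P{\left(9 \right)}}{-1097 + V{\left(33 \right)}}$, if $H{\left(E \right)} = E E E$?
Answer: $- \frac{5}{366} \approx -0.013661$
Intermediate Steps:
$p = -6$ ($p = \frac{6}{-1} = 6 \left(-1\right) = -6$)
$H{\left(E \right)} = E^{3}$ ($H{\left(E \right)} = E^{2} E = E^{3}$)
$V{\left(S \right)} = -1$ ($V{\left(S \right)} = -2 + 1^{3} = -2 + 1 = -1$)
$P{\left(t \right)} = 6 + t$ ($P{\left(t \right)} = t - -6 = t + 6 = 6 + t$)
$\frac{P{\left(9 \right)}}{-1097 + V{\left(33 \right)}} = \frac{6 + 9}{-1097 - 1} = \frac{15}{-1098} = 15 \left(- \frac{1}{1098}\right) = - \frac{5}{366}$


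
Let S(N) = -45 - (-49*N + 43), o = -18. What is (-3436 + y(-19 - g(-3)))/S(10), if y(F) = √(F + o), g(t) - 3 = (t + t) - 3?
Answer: -1718/201 + I*√31/402 ≈ -8.5473 + 0.01385*I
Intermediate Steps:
g(t) = 2*t (g(t) = 3 + ((t + t) - 3) = 3 + (2*t - 3) = 3 + (-3 + 2*t) = 2*t)
S(N) = -88 + 49*N (S(N) = -45 - (43 - 49*N) = -45 + (-43 + 49*N) = -88 + 49*N)
y(F) = √(-18 + F) (y(F) = √(F - 18) = √(-18 + F))
(-3436 + y(-19 - g(-3)))/S(10) = (-3436 + √(-18 + (-19 - 2*(-3))))/(-88 + 49*10) = (-3436 + √(-18 + (-19 - 1*(-6))))/(-88 + 490) = (-3436 + √(-18 + (-19 + 6)))/402 = (-3436 + √(-18 - 13))*(1/402) = (-3436 + √(-31))*(1/402) = (-3436 + I*√31)*(1/402) = -1718/201 + I*√31/402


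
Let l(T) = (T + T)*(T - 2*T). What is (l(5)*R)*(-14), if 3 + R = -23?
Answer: -18200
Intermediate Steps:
R = -26 (R = -3 - 23 = -26)
l(T) = -2*T² (l(T) = (2*T)*(-T) = -2*T²)
(l(5)*R)*(-14) = (-2*5²*(-26))*(-14) = (-2*25*(-26))*(-14) = -50*(-26)*(-14) = 1300*(-14) = -18200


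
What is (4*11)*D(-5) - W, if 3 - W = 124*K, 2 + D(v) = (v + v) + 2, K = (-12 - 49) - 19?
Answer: -10363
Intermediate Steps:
K = -80 (K = -61 - 19 = -80)
D(v) = 2*v (D(v) = -2 + ((v + v) + 2) = -2 + (2*v + 2) = -2 + (2 + 2*v) = 2*v)
W = 9923 (W = 3 - 124*(-80) = 3 - 1*(-9920) = 3 + 9920 = 9923)
(4*11)*D(-5) - W = (4*11)*(2*(-5)) - 1*9923 = 44*(-10) - 9923 = -440 - 9923 = -10363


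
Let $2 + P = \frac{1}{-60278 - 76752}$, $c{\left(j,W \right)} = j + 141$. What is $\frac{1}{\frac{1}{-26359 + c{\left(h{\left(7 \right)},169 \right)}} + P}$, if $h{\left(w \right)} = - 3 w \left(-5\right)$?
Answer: $- \frac{3578264390}{7156691923} \approx -0.49999$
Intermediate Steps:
$h{\left(w \right)} = 15 w$
$c{\left(j,W \right)} = 141 + j$
$P = - \frac{274061}{137030}$ ($P = -2 + \frac{1}{-60278 - 76752} = -2 + \frac{1}{-137030} = -2 - \frac{1}{137030} = - \frac{274061}{137030} \approx -2.0$)
$\frac{1}{\frac{1}{-26359 + c{\left(h{\left(7 \right)},169 \right)}} + P} = \frac{1}{\frac{1}{-26359 + \left(141 + 15 \cdot 7\right)} - \frac{274061}{137030}} = \frac{1}{\frac{1}{-26359 + \left(141 + 105\right)} - \frac{274061}{137030}} = \frac{1}{\frac{1}{-26359 + 246} - \frac{274061}{137030}} = \frac{1}{\frac{1}{-26113} - \frac{274061}{137030}} = \frac{1}{- \frac{1}{26113} - \frac{274061}{137030}} = \frac{1}{- \frac{7156691923}{3578264390}} = - \frac{3578264390}{7156691923}$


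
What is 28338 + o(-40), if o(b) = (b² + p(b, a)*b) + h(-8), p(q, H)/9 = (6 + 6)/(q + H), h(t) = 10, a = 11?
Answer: 872812/29 ≈ 30097.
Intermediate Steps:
p(q, H) = 108/(H + q) (p(q, H) = 9*((6 + 6)/(q + H)) = 9*(12/(H + q)) = 108/(H + q))
o(b) = 10 + b² + 108*b/(11 + b) (o(b) = (b² + (108/(11 + b))*b) + 10 = (b² + 108*b/(11 + b)) + 10 = 10 + b² + 108*b/(11 + b))
28338 + o(-40) = 28338 + (108*(-40) + (10 + (-40)²)*(11 - 40))/(11 - 40) = 28338 + (-4320 + (10 + 1600)*(-29))/(-29) = 28338 - (-4320 + 1610*(-29))/29 = 28338 - (-4320 - 46690)/29 = 28338 - 1/29*(-51010) = 28338 + 51010/29 = 872812/29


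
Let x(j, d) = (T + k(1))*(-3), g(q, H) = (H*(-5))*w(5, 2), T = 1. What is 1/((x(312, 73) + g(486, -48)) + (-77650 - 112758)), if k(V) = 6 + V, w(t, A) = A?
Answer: -1/189952 ≈ -5.2645e-6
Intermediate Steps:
g(q, H) = -10*H (g(q, H) = (H*(-5))*2 = -5*H*2 = -10*H)
x(j, d) = -24 (x(j, d) = (1 + (6 + 1))*(-3) = (1 + 7)*(-3) = 8*(-3) = -24)
1/((x(312, 73) + g(486, -48)) + (-77650 - 112758)) = 1/((-24 - 10*(-48)) + (-77650 - 112758)) = 1/((-24 + 480) - 190408) = 1/(456 - 190408) = 1/(-189952) = -1/189952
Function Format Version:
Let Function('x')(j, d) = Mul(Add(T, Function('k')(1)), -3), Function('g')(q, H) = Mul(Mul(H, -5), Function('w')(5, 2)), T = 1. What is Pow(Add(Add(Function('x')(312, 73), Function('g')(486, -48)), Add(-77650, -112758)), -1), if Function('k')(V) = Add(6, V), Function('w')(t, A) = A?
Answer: Rational(-1, 189952) ≈ -5.2645e-6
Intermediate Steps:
Function('g')(q, H) = Mul(-10, H) (Function('g')(q, H) = Mul(Mul(H, -5), 2) = Mul(Mul(-5, H), 2) = Mul(-10, H))
Function('x')(j, d) = -24 (Function('x')(j, d) = Mul(Add(1, Add(6, 1)), -3) = Mul(Add(1, 7), -3) = Mul(8, -3) = -24)
Pow(Add(Add(Function('x')(312, 73), Function('g')(486, -48)), Add(-77650, -112758)), -1) = Pow(Add(Add(-24, Mul(-10, -48)), Add(-77650, -112758)), -1) = Pow(Add(Add(-24, 480), -190408), -1) = Pow(Add(456, -190408), -1) = Pow(-189952, -1) = Rational(-1, 189952)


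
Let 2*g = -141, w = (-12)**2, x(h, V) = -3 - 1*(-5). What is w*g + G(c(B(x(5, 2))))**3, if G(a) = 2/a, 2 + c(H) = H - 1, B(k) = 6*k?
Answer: -7400800/729 ≈ -10152.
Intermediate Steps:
x(h, V) = 2 (x(h, V) = -3 + 5 = 2)
c(H) = -3 + H (c(H) = -2 + (H - 1) = -2 + (-1 + H) = -3 + H)
w = 144
g = -141/2 (g = (1/2)*(-141) = -141/2 ≈ -70.500)
w*g + G(c(B(x(5, 2))))**3 = 144*(-141/2) + (2/(-3 + 6*2))**3 = -10152 + (2/(-3 + 12))**3 = -10152 + (2/9)**3 = -10152 + 8/729 = -7400800/729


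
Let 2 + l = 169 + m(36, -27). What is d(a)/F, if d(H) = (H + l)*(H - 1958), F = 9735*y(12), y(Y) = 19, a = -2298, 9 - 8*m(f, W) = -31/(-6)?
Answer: 286342/5841 ≈ 49.023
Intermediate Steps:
m(f, W) = 23/48 (m(f, W) = 9/8 - (-31)/(8*(-6)) = 9/8 - (-31)*(-1)/(8*6) = 9/8 - ⅛*31/6 = 9/8 - 31/48 = 23/48)
l = 8039/48 (l = -2 + (169 + 23/48) = -2 + 8135/48 = 8039/48 ≈ 167.48)
F = 184965 (F = 9735*19 = 184965)
d(H) = (-1958 + H)*(8039/48 + H) (d(H) = (H + 8039/48)*(H - 1958) = (8039/48 + H)*(-1958 + H) = (-1958 + H)*(8039/48 + H))
d(a)/F = (-7870181/24 + (-2298)² - 85945/48*(-2298))/184965 = (-7870181/24 + 5280804 + 32916935/8)*(1/184965) = (27202490/3)*(1/184965) = 286342/5841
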